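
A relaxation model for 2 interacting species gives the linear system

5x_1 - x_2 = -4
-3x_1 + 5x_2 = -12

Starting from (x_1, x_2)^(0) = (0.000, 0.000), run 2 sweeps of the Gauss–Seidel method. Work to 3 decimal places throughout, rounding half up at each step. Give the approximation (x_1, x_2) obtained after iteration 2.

Iteration 1:
  x_1 = (-4 - (-1)·0.000) / (5) = -0.800
  x_2 = (-12 - (-3)·-0.800) / (5) = -2.880
Iteration 2:
  x_1 = (-4 - (-1)·-2.880) / (5) = -1.376
  x_2 = (-12 - (-3)·-1.376) / (5) = -3.226

(-1.376, -3.226)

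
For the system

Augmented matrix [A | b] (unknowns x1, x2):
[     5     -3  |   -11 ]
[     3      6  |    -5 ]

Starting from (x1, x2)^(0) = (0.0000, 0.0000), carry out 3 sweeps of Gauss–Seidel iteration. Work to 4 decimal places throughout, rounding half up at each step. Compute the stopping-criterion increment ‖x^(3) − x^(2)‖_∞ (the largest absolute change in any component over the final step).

Iteration 1:
  x1 = (-11 - (-3)·0.0000) / (5) = -2.2000
  x2 = (-5 - (3)·-2.2000) / (6) = 0.2667
Iteration 2:
  x1 = (-11 - (-3)·0.2667) / (5) = -2.0400
  x2 = (-5 - (3)·-2.0400) / (6) = 0.1867
Iteration 3:
  x1 = (-11 - (-3)·0.1867) / (5) = -2.0880
  x2 = (-5 - (3)·-2.0880) / (6) = 0.2107
Change: (-0.0480, 0.0240) → max |·| = 0.0480

0.0480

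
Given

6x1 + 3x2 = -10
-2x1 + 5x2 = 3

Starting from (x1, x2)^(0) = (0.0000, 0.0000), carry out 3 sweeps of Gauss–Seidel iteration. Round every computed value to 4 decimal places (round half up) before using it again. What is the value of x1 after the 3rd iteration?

Iteration 1:
  x1 = (-10 - (3)·0.0000) / (6) = -1.6667
  x2 = (3 - (-2)·-1.6667) / (5) = -0.0667
Iteration 2:
  x1 = (-10 - (3)·-0.0667) / (6) = -1.6333
  x2 = (3 - (-2)·-1.6333) / (5) = -0.0533
Iteration 3:
  x1 = (-10 - (3)·-0.0533) / (6) = -1.6400
  x2 = (3 - (-2)·-1.6400) / (5) = -0.0560

-1.6400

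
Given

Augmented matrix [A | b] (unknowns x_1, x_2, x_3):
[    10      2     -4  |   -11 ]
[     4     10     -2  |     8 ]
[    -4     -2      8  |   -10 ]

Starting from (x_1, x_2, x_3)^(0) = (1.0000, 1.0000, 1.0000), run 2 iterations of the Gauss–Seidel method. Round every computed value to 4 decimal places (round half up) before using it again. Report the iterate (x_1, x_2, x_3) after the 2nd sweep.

Iteration 1:
  x_1 = (-11 - (2)·1.0000 - (-4)·1.0000) / (10) = -0.9000
  x_2 = (8 - (4)·-0.9000 - (-2)·1.0000) / (10) = 1.3600
  x_3 = (-10 - (-4)·-0.9000 - (-2)·1.3600) / (8) = -1.3600
Iteration 2:
  x_1 = (-11 - (2)·1.3600 - (-4)·-1.3600) / (10) = -1.9160
  x_2 = (8 - (4)·-1.9160 - (-2)·-1.3600) / (10) = 1.2944
  x_3 = (-10 - (-4)·-1.9160 - (-2)·1.2944) / (8) = -1.8844

(-1.9160, 1.2944, -1.8844)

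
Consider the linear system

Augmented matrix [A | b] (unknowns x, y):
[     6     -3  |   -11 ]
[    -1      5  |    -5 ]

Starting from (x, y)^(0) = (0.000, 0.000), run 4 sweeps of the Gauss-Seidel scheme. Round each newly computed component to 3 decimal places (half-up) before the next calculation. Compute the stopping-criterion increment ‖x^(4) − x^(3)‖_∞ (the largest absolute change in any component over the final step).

Iteration 1:
  x = (-11 - (-3)·0.000) / (6) = -1.833
  y = (-5 - (-1)·-1.833) / (5) = -1.367
Iteration 2:
  x = (-11 - (-3)·-1.367) / (6) = -2.517
  y = (-5 - (-1)·-2.517) / (5) = -1.503
Iteration 3:
  x = (-11 - (-3)·-1.503) / (6) = -2.585
  y = (-5 - (-1)·-2.585) / (5) = -1.517
Iteration 4:
  x = (-11 - (-3)·-1.517) / (6) = -2.592
  y = (-5 - (-1)·-2.592) / (5) = -1.518
Change: (-0.007, -0.001) → max |·| = 0.007

0.007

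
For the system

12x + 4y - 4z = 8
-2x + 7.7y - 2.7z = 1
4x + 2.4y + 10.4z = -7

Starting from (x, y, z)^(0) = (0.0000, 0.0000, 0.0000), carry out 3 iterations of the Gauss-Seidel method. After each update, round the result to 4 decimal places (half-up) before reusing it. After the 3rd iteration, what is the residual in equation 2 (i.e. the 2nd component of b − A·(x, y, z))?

Iteration 1:
  x = (8 - (4)·0.0000 - (-4)·0.0000) / (12) = 0.6667
  y = (1 - (-2)·0.6667 - (-2.7)·0.0000) / (7.7) = 0.3030
  z = (-7 - (4)·0.6667 - (2.4)·0.3030) / (10.4) = -0.9994
Iteration 2:
  x = (8 - (4)·0.3030 - (-4)·-0.9994) / (12) = 0.2325
  y = (1 - (-2)·0.2325 - (-2.7)·-0.9994) / (7.7) = -0.1602
  z = (-7 - (4)·0.2325 - (2.4)·-0.1602) / (10.4) = -0.7255
Iteration 3:
  x = (8 - (4)·-0.1602 - (-4)·-0.7255) / (12) = 0.4782
  y = (1 - (-2)·0.4782 - (-2.7)·-0.7255) / (7.7) = -0.0003
  z = (-7 - (4)·0.4782 - (2.4)·-0.0003) / (10.4) = -0.8569
Residual b − A·x = (-1.1648, -0.3549, -0.0003)

-0.3549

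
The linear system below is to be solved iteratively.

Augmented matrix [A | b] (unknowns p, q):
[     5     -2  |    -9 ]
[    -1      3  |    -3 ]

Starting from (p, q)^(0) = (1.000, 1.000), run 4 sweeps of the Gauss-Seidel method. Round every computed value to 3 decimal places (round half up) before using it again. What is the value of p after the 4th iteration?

-2.536

Iteration 1:
  p = (-9 - (-2)·1.000) / (5) = -1.400
  q = (-3 - (-1)·-1.400) / (3) = -1.467
Iteration 2:
  p = (-9 - (-2)·-1.467) / (5) = -2.387
  q = (-3 - (-1)·-2.387) / (3) = -1.796
Iteration 3:
  p = (-9 - (-2)·-1.796) / (5) = -2.518
  q = (-3 - (-1)·-2.518) / (3) = -1.839
Iteration 4:
  p = (-9 - (-2)·-1.839) / (5) = -2.536
  q = (-3 - (-1)·-2.536) / (3) = -1.845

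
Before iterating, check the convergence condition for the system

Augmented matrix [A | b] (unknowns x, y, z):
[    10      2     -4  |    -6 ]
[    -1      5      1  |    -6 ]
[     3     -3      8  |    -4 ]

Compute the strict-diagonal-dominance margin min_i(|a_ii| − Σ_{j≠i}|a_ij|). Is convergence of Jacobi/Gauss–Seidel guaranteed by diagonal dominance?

row 1: |10| − (2+4) = 4
row 2: |5| − (1+1) = 3
row 3: |8| − (3+3) = 2
minimum over rows = 2 → strictly diagonally dominant (convergence guaranteed)

2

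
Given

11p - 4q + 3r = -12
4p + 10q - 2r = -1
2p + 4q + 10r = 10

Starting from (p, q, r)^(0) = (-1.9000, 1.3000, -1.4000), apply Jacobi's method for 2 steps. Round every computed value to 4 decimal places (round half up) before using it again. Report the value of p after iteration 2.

Iteration 1:
  p = (-12 - (-4)·1.3000 - (3)·-1.4000) / (11) = -0.2364
  q = (-1 - (4)·-1.9000 - (-2)·-1.4000) / (10) = 0.3800
  r = (10 - (2)·-1.9000 - (4)·1.3000) / (10) = 0.8600
Iteration 2:
  p = (-12 - (-4)·0.3800 - (3)·0.8600) / (11) = -1.1873
  q = (-1 - (4)·-0.2364 - (-2)·0.8600) / (10) = 0.1666
  r = (10 - (2)·-0.2364 - (4)·0.3800) / (10) = 0.8953

-1.1873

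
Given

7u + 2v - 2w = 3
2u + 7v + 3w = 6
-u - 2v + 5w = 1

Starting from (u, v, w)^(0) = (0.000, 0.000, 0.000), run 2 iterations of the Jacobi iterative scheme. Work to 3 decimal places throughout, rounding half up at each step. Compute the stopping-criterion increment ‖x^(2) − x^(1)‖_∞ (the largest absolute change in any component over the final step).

Iteration 1:
  u = (3 - (2)·0.000 - (-2)·0.000) / (7) = 0.429
  v = (6 - (2)·0.000 - (3)·0.000) / (7) = 0.857
  w = (1 - (-1)·0.000 - (-2)·0.000) / (5) = 0.200
Iteration 2:
  u = (3 - (2)·0.857 - (-2)·0.200) / (7) = 0.241
  v = (6 - (2)·0.429 - (3)·0.200) / (7) = 0.649
  w = (1 - (-1)·0.429 - (-2)·0.857) / (5) = 0.629
Change: (-0.188, -0.208, 0.429) → max |·| = 0.429

0.429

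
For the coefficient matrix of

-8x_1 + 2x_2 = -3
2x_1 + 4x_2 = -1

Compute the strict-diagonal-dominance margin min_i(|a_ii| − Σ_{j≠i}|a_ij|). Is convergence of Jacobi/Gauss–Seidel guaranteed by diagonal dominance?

2

row 1: |-8| − (2) = 6
row 2: |4| − (2) = 2
minimum over rows = 2 → strictly diagonally dominant (convergence guaranteed)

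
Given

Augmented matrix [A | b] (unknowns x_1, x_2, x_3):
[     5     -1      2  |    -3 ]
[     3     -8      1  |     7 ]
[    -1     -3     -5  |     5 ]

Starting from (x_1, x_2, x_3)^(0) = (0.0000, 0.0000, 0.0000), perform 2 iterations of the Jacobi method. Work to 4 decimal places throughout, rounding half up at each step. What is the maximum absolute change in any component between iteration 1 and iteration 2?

Iteration 1:
  x_1 = (-3 - (-1)·0.0000 - (2)·0.0000) / (5) = -0.6000
  x_2 = (7 - (3)·0.0000 - (1)·0.0000) / (-8) = -0.8750
  x_3 = (5 - (-1)·0.0000 - (-3)·0.0000) / (-5) = -1.0000
Iteration 2:
  x_1 = (-3 - (-1)·-0.8750 - (2)·-1.0000) / (5) = -0.3750
  x_2 = (7 - (3)·-0.6000 - (1)·-1.0000) / (-8) = -1.2250
  x_3 = (5 - (-1)·-0.6000 - (-3)·-0.8750) / (-5) = -0.3550
Change: (0.2250, -0.3500, 0.6450) → max |·| = 0.6450

0.6450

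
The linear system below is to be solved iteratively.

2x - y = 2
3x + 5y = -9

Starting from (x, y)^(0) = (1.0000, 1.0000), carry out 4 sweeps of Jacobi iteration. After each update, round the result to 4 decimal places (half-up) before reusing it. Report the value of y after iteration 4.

Iteration 1:
  x = (2 - (-1)·1.0000) / (2) = 1.5000
  y = (-9 - (3)·1.0000) / (5) = -2.4000
Iteration 2:
  x = (2 - (-1)·-2.4000) / (2) = -0.2000
  y = (-9 - (3)·1.5000) / (5) = -2.7000
Iteration 3:
  x = (2 - (-1)·-2.7000) / (2) = -0.3500
  y = (-9 - (3)·-0.2000) / (5) = -1.6800
Iteration 4:
  x = (2 - (-1)·-1.6800) / (2) = 0.1600
  y = (-9 - (3)·-0.3500) / (5) = -1.5900

-1.5900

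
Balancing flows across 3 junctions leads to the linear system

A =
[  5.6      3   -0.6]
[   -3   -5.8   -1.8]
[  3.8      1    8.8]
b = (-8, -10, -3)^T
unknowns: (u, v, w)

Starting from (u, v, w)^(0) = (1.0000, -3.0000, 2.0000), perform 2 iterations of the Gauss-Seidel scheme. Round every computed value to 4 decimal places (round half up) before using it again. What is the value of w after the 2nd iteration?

Iteration 1:
  u = (-8 - (3)·-3.0000 - (-0.6)·2.0000) / (5.6) = 0.3929
  v = (-10 - (-3)·0.3929 - (-1.8)·2.0000) / (-5.8) = 0.9002
  w = (-3 - (3.8)·0.3929 - (1)·0.9002) / (8.8) = -0.6129
Iteration 2:
  u = (-8 - (3)·0.9002 - (-0.6)·-0.6129) / (5.6) = -1.9765
  v = (-10 - (-3)·-1.9765 - (-1.8)·-0.6129) / (-5.8) = 2.9367
  w = (-3 - (3.8)·-1.9765 - (1)·2.9367) / (8.8) = 0.1789

0.1789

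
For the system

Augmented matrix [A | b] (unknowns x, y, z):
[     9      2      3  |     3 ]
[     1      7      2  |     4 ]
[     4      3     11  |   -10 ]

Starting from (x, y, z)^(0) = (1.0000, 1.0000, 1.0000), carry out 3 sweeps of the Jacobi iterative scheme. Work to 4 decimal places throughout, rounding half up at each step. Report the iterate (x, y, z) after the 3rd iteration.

(0.3903, 0.7026, -1.4910)

Iteration 1:
  x = (3 - (2)·1.0000 - (3)·1.0000) / (9) = -0.2222
  y = (4 - (1)·1.0000 - (2)·1.0000) / (7) = 0.1429
  z = (-10 - (4)·1.0000 - (3)·1.0000) / (11) = -1.5455
Iteration 2:
  x = (3 - (2)·0.1429 - (3)·-1.5455) / (9) = 0.8167
  y = (4 - (1)·-0.2222 - (2)·-1.5455) / (7) = 1.0447
  z = (-10 - (4)·-0.2222 - (3)·0.1429) / (11) = -0.8673
Iteration 3:
  x = (3 - (2)·1.0447 - (3)·-0.8673) / (9) = 0.3903
  y = (4 - (1)·0.8167 - (2)·-0.8673) / (7) = 0.7026
  z = (-10 - (4)·0.8167 - (3)·1.0447) / (11) = -1.4910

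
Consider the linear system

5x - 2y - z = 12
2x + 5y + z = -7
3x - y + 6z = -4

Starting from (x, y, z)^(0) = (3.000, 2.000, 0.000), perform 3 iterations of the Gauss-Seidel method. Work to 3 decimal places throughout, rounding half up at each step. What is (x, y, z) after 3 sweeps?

Iteration 1:
  x = (12 - (-2)·2.000 - (-1)·0.000) / (5) = 3.200
  y = (-7 - (2)·3.200 - (1)·0.000) / (5) = -2.680
  z = (-4 - (3)·3.200 - (-1)·-2.680) / (6) = -2.713
Iteration 2:
  x = (12 - (-2)·-2.680 - (-1)·-2.713) / (5) = 0.785
  y = (-7 - (2)·0.785 - (1)·-2.713) / (5) = -1.171
  z = (-4 - (3)·0.785 - (-1)·-1.171) / (6) = -1.254
Iteration 3:
  x = (12 - (-2)·-1.171 - (-1)·-1.254) / (5) = 1.681
  y = (-7 - (2)·1.681 - (1)·-1.254) / (5) = -1.822
  z = (-4 - (3)·1.681 - (-1)·-1.822) / (6) = -1.811

(1.681, -1.822, -1.811)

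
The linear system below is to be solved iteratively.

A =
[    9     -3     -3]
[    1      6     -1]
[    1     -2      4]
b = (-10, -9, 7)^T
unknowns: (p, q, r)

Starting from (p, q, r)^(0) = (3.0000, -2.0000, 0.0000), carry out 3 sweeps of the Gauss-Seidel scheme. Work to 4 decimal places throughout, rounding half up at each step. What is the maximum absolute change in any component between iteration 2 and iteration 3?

Iteration 1:
  p = (-10 - (-3)·-2.0000 - (-3)·0.0000) / (9) = -1.7778
  q = (-9 - (1)·-1.7778 - (-1)·0.0000) / (6) = -1.2037
  r = (7 - (1)·-1.7778 - (-2)·-1.2037) / (4) = 1.5926
Iteration 2:
  p = (-10 - (-3)·-1.2037 - (-3)·1.5926) / (9) = -0.9815
  q = (-9 - (1)·-0.9815 - (-1)·1.5926) / (6) = -1.0710
  r = (7 - (1)·-0.9815 - (-2)·-1.0710) / (4) = 1.4599
Iteration 3:
  p = (-10 - (-3)·-1.0710 - (-3)·1.4599) / (9) = -0.9815
  q = (-9 - (1)·-0.9815 - (-1)·1.4599) / (6) = -1.0931
  r = (7 - (1)·-0.9815 - (-2)·-1.0931) / (4) = 1.4488
Change: (0.0000, -0.0221, -0.0111) → max |·| = 0.0221

0.0221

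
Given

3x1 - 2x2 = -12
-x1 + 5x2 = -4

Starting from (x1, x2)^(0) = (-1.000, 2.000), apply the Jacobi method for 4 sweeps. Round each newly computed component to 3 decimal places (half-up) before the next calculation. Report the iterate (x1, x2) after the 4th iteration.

Iteration 1:
  x1 = (-12 - (-2)·2.000) / (3) = -2.667
  x2 = (-4 - (-1)·-1.000) / (5) = -1.000
Iteration 2:
  x1 = (-12 - (-2)·-1.000) / (3) = -4.667
  x2 = (-4 - (-1)·-2.667) / (5) = -1.333
Iteration 3:
  x1 = (-12 - (-2)·-1.333) / (3) = -4.889
  x2 = (-4 - (-1)·-4.667) / (5) = -1.733
Iteration 4:
  x1 = (-12 - (-2)·-1.733) / (3) = -5.155
  x2 = (-4 - (-1)·-4.889) / (5) = -1.778

(-5.155, -1.778)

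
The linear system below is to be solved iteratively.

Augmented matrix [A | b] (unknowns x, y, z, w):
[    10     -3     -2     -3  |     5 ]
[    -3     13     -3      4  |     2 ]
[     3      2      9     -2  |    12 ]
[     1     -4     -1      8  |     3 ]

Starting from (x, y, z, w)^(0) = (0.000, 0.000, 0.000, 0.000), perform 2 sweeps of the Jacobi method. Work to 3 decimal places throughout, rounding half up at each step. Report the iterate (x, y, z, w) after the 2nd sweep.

Iteration 1:
  x = (5 - (-3)·0.000 - (-2)·0.000 - (-3)·0.000) / (10) = 0.500
  y = (2 - (-3)·0.000 - (-3)·0.000 - (4)·0.000) / (13) = 0.154
  z = (12 - (3)·0.000 - (2)·0.000 - (-2)·0.000) / (9) = 1.333
  w = (3 - (1)·0.000 - (-4)·0.000 - (-1)·0.000) / (8) = 0.375
Iteration 2:
  x = (5 - (-3)·0.154 - (-2)·1.333 - (-3)·0.375) / (10) = 0.925
  y = (2 - (-3)·0.500 - (-3)·1.333 - (4)·0.375) / (13) = 0.461
  z = (12 - (3)·0.500 - (2)·0.154 - (-2)·0.375) / (9) = 1.216
  w = (3 - (1)·0.500 - (-4)·0.154 - (-1)·1.333) / (8) = 0.556

(0.925, 0.461, 1.216, 0.556)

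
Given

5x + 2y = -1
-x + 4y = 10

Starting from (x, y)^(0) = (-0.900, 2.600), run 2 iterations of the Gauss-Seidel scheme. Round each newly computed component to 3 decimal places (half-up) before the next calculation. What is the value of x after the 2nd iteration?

-1.076

Iteration 1:
  x = (-1 - (2)·2.600) / (5) = -1.240
  y = (10 - (-1)·-1.240) / (4) = 2.190
Iteration 2:
  x = (-1 - (2)·2.190) / (5) = -1.076
  y = (10 - (-1)·-1.076) / (4) = 2.231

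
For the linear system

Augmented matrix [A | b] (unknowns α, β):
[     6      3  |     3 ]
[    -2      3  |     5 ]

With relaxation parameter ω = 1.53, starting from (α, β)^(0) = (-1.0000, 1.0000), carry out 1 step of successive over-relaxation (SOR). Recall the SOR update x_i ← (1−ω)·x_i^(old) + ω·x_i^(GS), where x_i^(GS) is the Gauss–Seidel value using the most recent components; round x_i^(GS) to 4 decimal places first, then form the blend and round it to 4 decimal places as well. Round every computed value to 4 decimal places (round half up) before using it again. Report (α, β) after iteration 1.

Iteration 1:
  α: GS value = (3 - (3)·1.0000) / (6) = 0.0000;  α ← (1−ω)·-1.0000 + ω·0.0000 = 0.5300
  β: GS value = (5 - (-2)·0.5300) / (3) = 2.0200;  β ← (1−ω)·1.0000 + ω·2.0200 = 2.5606

(0.5300, 2.5606)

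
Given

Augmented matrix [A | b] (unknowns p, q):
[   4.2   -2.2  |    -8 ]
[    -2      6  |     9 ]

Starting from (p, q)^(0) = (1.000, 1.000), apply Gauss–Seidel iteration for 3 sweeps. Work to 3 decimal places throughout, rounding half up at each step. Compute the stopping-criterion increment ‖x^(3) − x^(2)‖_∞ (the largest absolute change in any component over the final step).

Iteration 1:
  p = (-8 - (-2.2)·1.000) / (4.2) = -1.381
  q = (9 - (-2)·-1.381) / (6) = 1.040
Iteration 2:
  p = (-8 - (-2.2)·1.040) / (4.2) = -1.360
  q = (9 - (-2)·-1.360) / (6) = 1.047
Iteration 3:
  p = (-8 - (-2.2)·1.047) / (4.2) = -1.356
  q = (9 - (-2)·-1.356) / (6) = 1.048
Change: (0.004, 0.001) → max |·| = 0.004

0.004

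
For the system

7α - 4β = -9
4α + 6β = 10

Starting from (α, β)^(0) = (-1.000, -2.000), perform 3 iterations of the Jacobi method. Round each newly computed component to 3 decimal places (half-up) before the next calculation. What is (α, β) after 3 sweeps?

Iteration 1:
  α = (-9 - (-4)·-2.000) / (7) = -2.429
  β = (10 - (4)·-1.000) / (6) = 2.333
Iteration 2:
  α = (-9 - (-4)·2.333) / (7) = 0.047
  β = (10 - (4)·-2.429) / (6) = 3.286
Iteration 3:
  α = (-9 - (-4)·3.286) / (7) = 0.592
  β = (10 - (4)·0.047) / (6) = 1.635

(0.592, 1.635)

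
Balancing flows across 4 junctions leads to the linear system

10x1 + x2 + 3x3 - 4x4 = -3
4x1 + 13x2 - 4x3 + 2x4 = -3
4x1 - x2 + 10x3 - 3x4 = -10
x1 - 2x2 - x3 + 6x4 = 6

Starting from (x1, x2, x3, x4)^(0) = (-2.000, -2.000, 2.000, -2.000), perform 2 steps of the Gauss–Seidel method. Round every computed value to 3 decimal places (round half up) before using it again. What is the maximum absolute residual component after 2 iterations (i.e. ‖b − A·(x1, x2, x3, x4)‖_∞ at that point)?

Iteration 1:
  x1 = (-3 - (1)·-2.000 - (3)·2.000 - (-4)·-2.000) / (10) = -1.500
  x2 = (-3 - (4)·-1.500 - (-4)·2.000 - (2)·-2.000) / (13) = 1.154
  x3 = (-10 - (4)·-1.500 - (-1)·1.154 - (-3)·-2.000) / (10) = -0.885
  x4 = (6 - (1)·-1.500 - (-2)·1.154 - (-1)·-0.885) / (6) = 1.487
Iteration 2:
  x1 = (-3 - (1)·1.154 - (3)·-0.885 - (-4)·1.487) / (10) = 0.445
  x2 = (-3 - (4)·0.445 - (-4)·-0.885 - (2)·1.487) / (13) = -0.869
  x3 = (-10 - (4)·0.445 - (-1)·-0.869 - (-3)·1.487) / (10) = -0.819
  x4 = (6 - (1)·0.445 - (-2)·-0.869 - (-1)·-0.819) / (6) = 0.500
Residual b − A·x = (-2.124, 2.241, -2.959, -0.002); ∞-norm = 2.959

2.959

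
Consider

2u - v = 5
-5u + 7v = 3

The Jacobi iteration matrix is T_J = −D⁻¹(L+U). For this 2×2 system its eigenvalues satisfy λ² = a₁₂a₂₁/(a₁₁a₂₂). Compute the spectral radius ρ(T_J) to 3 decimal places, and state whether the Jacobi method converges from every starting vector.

0.598

a₁₂a₂₁/(a₁₁a₂₂) = (-1)·(-5) / ((2)·(7)) = 0.357143
ρ = √|0.357143| = √0.357143 = 0.598
ρ < 1, so Jacobi converges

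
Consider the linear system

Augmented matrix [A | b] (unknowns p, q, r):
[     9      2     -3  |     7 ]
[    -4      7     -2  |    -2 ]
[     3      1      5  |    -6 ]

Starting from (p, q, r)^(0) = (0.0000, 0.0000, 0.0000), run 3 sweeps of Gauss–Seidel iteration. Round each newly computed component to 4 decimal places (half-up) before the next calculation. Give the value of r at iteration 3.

-1.4588

Iteration 1:
  p = (7 - (2)·0.0000 - (-3)·0.0000) / (9) = 0.7778
  q = (-2 - (-4)·0.7778 - (-2)·0.0000) / (7) = 0.1587
  r = (-6 - (3)·0.7778 - (1)·0.1587) / (5) = -1.6984
Iteration 2:
  p = (7 - (2)·0.1587 - (-3)·-1.6984) / (9) = 0.1764
  q = (-2 - (-4)·0.1764 - (-2)·-1.6984) / (7) = -0.6702
  r = (-6 - (3)·0.1764 - (1)·-0.6702) / (5) = -1.1718
Iteration 3:
  p = (7 - (2)·-0.6702 - (-3)·-1.1718) / (9) = 0.5361
  q = (-2 - (-4)·0.5361 - (-2)·-1.1718) / (7) = -0.3142
  r = (-6 - (3)·0.5361 - (1)·-0.3142) / (5) = -1.4588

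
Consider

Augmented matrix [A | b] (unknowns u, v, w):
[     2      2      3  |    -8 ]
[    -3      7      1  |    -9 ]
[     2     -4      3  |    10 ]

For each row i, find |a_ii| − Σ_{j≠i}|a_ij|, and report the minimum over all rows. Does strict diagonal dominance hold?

-3

row 1: |2| − (2+3) = -3
row 2: |7| − (3+1) = 3
row 3: |3| − (2+4) = -3
minimum over rows = -3 → not strictly diagonally dominant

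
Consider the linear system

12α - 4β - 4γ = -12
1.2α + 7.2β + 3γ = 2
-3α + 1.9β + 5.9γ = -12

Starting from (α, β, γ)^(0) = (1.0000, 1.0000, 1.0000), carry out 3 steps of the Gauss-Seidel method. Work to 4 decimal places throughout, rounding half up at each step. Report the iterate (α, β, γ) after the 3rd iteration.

(-1.6414, 1.9684, -3.5024)

Iteration 1:
  α = (-12 - (-4)·1.0000 - (-4)·1.0000) / (12) = -0.3333
  β = (2 - (1.2)·-0.3333 - (3)·1.0000) / (7.2) = -0.0833
  γ = (-12 - (-3)·-0.3333 - (1.9)·-0.0833) / (5.9) = -2.1765
Iteration 2:
  α = (-12 - (-4)·-0.0833 - (-4)·-2.1765) / (12) = -1.7533
  β = (2 - (1.2)·-1.7533 - (3)·-2.1765) / (7.2) = 1.4769
  γ = (-12 - (-3)·-1.7533 - (1.9)·1.4769) / (5.9) = -3.4010
Iteration 3:
  α = (-12 - (-4)·1.4769 - (-4)·-3.4010) / (12) = -1.6414
  β = (2 - (1.2)·-1.6414 - (3)·-3.4010) / (7.2) = 1.9684
  γ = (-12 - (-3)·-1.6414 - (1.9)·1.9684) / (5.9) = -3.5024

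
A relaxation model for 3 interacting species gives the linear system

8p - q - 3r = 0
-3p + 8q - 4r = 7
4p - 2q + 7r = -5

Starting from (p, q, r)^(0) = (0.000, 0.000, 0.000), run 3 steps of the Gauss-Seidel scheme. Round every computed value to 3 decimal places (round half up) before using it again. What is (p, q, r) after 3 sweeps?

Iteration 1:
  p = (0 - (-1)·0.000 - (-3)·0.000) / (8) = 0.000
  q = (7 - (-3)·0.000 - (-4)·0.000) / (8) = 0.875
  r = (-5 - (4)·0.000 - (-2)·0.875) / (7) = -0.464
Iteration 2:
  p = (0 - (-1)·0.875 - (-3)·-0.464) / (8) = -0.065
  q = (7 - (-3)·-0.065 - (-4)·-0.464) / (8) = 0.619
  r = (-5 - (4)·-0.065 - (-2)·0.619) / (7) = -0.500
Iteration 3:
  p = (0 - (-1)·0.619 - (-3)·-0.500) / (8) = -0.110
  q = (7 - (-3)·-0.110 - (-4)·-0.500) / (8) = 0.584
  r = (-5 - (4)·-0.110 - (-2)·0.584) / (7) = -0.485

(-0.110, 0.584, -0.485)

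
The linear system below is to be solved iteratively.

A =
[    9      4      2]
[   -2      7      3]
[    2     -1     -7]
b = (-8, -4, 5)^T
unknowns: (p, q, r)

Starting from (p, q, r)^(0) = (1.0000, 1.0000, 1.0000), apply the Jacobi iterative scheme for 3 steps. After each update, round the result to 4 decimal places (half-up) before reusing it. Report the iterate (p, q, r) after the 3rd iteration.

Iteration 1:
  p = (-8 - (4)·1.0000 - (2)·1.0000) / (9) = -1.5556
  q = (-4 - (-2)·1.0000 - (3)·1.0000) / (7) = -0.7143
  r = (5 - (2)·1.0000 - (-1)·1.0000) / (-7) = -0.5714
Iteration 2:
  p = (-8 - (4)·-0.7143 - (2)·-0.5714) / (9) = -0.4444
  q = (-4 - (-2)·-1.5556 - (3)·-0.5714) / (7) = -0.7710
  r = (5 - (2)·-1.5556 - (-1)·-0.7143) / (-7) = -1.0567
Iteration 3:
  p = (-8 - (4)·-0.7710 - (2)·-1.0567) / (9) = -0.3114
  q = (-4 - (-2)·-0.4444 - (3)·-1.0567) / (7) = -0.2455
  r = (5 - (2)·-0.4444 - (-1)·-0.7710) / (-7) = -0.7311

(-0.3114, -0.2455, -0.7311)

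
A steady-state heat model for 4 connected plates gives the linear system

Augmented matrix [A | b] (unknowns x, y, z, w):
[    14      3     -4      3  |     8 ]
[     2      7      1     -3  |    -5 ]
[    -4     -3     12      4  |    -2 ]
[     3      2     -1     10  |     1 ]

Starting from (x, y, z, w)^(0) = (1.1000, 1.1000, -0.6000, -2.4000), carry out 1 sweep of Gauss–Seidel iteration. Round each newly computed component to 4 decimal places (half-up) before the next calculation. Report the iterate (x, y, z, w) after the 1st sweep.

Iteration 1:
  x = (8 - (3)·1.1000 - (-4)·-0.6000 - (3)·-2.4000) / (14) = 0.6786
  y = (-5 - (2)·0.6786 - (1)·-0.6000 - (-3)·-2.4000) / (7) = -1.8510
  z = (-2 - (-4)·0.6786 - (-3)·-1.8510 - (4)·-2.4000) / (12) = 0.3968
  w = (1 - (3)·0.6786 - (2)·-1.8510 - (-1)·0.3968) / (10) = 0.3063

(0.6786, -1.8510, 0.3968, 0.3063)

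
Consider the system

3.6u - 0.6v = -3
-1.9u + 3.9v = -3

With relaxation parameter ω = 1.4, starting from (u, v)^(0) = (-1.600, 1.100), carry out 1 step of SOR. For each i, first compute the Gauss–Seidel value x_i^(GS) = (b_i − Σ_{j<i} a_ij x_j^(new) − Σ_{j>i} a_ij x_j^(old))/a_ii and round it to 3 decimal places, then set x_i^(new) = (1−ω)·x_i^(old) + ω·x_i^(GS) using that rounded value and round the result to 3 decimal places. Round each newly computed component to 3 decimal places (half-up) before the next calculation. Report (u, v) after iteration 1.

(-0.270, -1.701)

Iteration 1:
  u: GS value = (-3 - (-0.6)·1.100) / (3.6) = -0.650;  u ← (1−ω)·-1.600 + ω·-0.650 = -0.270
  v: GS value = (-3 - (-1.9)·-0.270) / (3.9) = -0.901;  v ← (1−ω)·1.100 + ω·-0.901 = -1.701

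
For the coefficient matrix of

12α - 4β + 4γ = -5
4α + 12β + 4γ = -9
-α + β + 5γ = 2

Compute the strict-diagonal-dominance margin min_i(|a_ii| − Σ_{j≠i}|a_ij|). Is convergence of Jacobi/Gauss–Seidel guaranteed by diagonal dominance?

row 1: |12| − (4+4) = 4
row 2: |12| − (4+4) = 4
row 3: |5| − (1+1) = 3
minimum over rows = 3 → strictly diagonally dominant (convergence guaranteed)

3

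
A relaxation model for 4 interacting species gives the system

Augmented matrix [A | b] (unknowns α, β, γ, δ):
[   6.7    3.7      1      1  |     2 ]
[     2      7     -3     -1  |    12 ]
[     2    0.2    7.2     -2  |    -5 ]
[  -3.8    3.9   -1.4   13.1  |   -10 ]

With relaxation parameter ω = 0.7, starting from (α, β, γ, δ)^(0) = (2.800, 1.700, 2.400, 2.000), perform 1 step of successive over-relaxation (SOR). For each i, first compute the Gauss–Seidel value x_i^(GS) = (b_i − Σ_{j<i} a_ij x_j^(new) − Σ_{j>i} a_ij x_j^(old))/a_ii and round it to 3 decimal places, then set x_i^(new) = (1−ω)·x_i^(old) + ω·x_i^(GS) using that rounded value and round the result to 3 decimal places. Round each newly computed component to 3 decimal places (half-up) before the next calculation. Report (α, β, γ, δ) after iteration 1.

Iteration 1:
  α: GS value = (2 - (3.7)·1.700 - (1)·2.400 - (1)·2.000) / (6.7) = -1.297;  α ← (1−ω)·2.800 + ω·-1.297 = -0.068
  β: GS value = (12 - (2)·-0.068 - (-3)·2.400 - (-1)·2.000) / (7) = 3.048;  β ← (1−ω)·1.700 + ω·3.048 = 2.644
  γ: GS value = (-5 - (2)·-0.068 - (0.2)·2.644 - (-2)·2.000) / (7.2) = -0.193;  γ ← (1−ω)·2.400 + ω·-0.193 = 0.585
  δ: GS value = (-10 - (-3.8)·-0.068 - (3.9)·2.644 - (-1.4)·0.585) / (13.1) = -1.508;  δ ← (1−ω)·2.000 + ω·-1.508 = -0.456

(-0.068, 2.644, 0.585, -0.456)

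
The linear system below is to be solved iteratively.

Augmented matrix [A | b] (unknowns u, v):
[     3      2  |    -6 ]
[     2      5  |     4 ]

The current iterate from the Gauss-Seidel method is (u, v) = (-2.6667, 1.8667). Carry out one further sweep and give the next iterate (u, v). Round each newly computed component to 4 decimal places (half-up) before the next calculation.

(-3.2445, 2.0978)

One sweep:
  u = (-6 - (2)·1.8667) / (3) = -3.2445
  v = (4 - (2)·-3.2445) / (5) = 2.0978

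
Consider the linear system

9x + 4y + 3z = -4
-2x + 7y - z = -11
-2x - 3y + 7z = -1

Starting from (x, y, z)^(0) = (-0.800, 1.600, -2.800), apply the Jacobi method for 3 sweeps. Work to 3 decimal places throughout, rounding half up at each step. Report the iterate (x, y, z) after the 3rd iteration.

Iteration 1:
  x = (-4 - (4)·1.600 - (3)·-2.800) / (9) = -0.222
  y = (-11 - (-2)·-0.800 - (-1)·-2.800) / (7) = -2.200
  z = (-1 - (-2)·-0.800 - (-3)·1.600) / (7) = 0.314
Iteration 2:
  x = (-4 - (4)·-2.200 - (3)·0.314) / (9) = 0.429
  y = (-11 - (-2)·-0.222 - (-1)·0.314) / (7) = -1.590
  z = (-1 - (-2)·-0.222 - (-3)·-2.200) / (7) = -1.149
Iteration 3:
  x = (-4 - (4)·-1.590 - (3)·-1.149) / (9) = 0.645
  y = (-11 - (-2)·0.429 - (-1)·-1.149) / (7) = -1.613
  z = (-1 - (-2)·0.429 - (-3)·-1.590) / (7) = -0.702

(0.645, -1.613, -0.702)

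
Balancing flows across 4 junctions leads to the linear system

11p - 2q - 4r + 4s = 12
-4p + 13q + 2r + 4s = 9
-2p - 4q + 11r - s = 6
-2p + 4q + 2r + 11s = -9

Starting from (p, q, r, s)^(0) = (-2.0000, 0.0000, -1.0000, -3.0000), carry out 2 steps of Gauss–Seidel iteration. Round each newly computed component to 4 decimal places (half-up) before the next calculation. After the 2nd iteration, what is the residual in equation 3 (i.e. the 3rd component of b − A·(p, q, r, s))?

Iteration 1:
  p = (12 - (-2)·0.0000 - (-4)·-1.0000 - (4)·-3.0000) / (11) = 1.8182
  q = (9 - (-4)·1.8182 - (2)·-1.0000 - (4)·-3.0000) / (13) = 2.3287
  r = (6 - (-2)·1.8182 - (-4)·2.3287 - (-1)·-3.0000) / (11) = 1.4501
  s = (-9 - (-2)·1.8182 - (4)·2.3287 - (2)·1.4501) / (11) = -1.5981
Iteration 2:
  p = (12 - (-2)·2.3287 - (-4)·1.4501 - (4)·-1.5981) / (11) = 2.6227
  q = (9 - (-4)·2.6227 - (2)·1.4501 - (4)·-1.5981) / (13) = 1.7679
  r = (6 - (-2)·2.6227 - (-4)·1.7679 - (-1)·-1.5981) / (11) = 1.5199
  s = (-9 - (-2)·2.6227 - (4)·1.7679 - (2)·1.5199) / (11) = -1.2605
Residual b − A·x = (-2.1923, -1.4897, 0.3376, -0.0005)

0.3376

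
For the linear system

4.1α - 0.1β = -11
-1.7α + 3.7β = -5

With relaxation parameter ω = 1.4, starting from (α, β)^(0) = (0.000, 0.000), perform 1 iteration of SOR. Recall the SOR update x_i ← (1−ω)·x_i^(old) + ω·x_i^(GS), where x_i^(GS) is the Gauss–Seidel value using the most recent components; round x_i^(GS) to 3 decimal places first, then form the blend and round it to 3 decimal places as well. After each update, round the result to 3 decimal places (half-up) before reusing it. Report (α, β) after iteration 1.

Iteration 1:
  α: GS value = (-11 - (-0.1)·0.000) / (4.1) = -2.683;  α ← (1−ω)·0.000 + ω·-2.683 = -3.756
  β: GS value = (-5 - (-1.7)·-3.756) / (3.7) = -3.077;  β ← (1−ω)·0.000 + ω·-3.077 = -4.308

(-3.756, -4.308)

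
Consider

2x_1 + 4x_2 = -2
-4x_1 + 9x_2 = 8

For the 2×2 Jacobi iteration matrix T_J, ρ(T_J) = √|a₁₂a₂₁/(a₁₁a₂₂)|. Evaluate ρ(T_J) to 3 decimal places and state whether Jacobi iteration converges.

a₁₂a₂₁/(a₁₁a₂₂) = (4)·(-4) / ((2)·(9)) = -0.888889
ρ = √|-0.888889| = √0.888889 = 0.943
ρ < 1, so Jacobi converges

0.943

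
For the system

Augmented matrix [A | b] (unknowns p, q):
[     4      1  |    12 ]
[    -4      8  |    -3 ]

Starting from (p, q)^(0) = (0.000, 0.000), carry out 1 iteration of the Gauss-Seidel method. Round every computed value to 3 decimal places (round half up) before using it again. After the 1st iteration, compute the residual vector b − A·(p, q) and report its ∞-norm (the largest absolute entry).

Iteration 1:
  p = (12 - (1)·0.000) / (4) = 3.000
  q = (-3 - (-4)·3.000) / (8) = 1.125
Residual b − A·x = (-1.125, 0.000); ∞-norm = 1.125

1.125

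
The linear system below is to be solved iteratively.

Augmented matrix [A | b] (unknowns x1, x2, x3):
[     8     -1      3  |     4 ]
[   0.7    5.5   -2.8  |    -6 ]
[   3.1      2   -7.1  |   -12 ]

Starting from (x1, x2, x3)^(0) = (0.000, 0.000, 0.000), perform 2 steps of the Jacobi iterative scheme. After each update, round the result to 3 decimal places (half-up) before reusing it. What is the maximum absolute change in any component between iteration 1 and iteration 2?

Iteration 1:
  x1 = (4 - (-1)·0.000 - (3)·0.000) / (8) = 0.500
  x2 = (-6 - (0.7)·0.000 - (-2.8)·0.000) / (5.5) = -1.091
  x3 = (-12 - (3.1)·0.000 - (2)·0.000) / (-7.1) = 1.690
Iteration 2:
  x1 = (4 - (-1)·-1.091 - (3)·1.690) / (8) = -0.270
  x2 = (-6 - (0.7)·0.500 - (-2.8)·1.690) / (5.5) = -0.294
  x3 = (-12 - (3.1)·0.500 - (2)·-1.091) / (-7.1) = 1.601
Change: (-0.770, 0.797, -0.089) → max |·| = 0.797

0.797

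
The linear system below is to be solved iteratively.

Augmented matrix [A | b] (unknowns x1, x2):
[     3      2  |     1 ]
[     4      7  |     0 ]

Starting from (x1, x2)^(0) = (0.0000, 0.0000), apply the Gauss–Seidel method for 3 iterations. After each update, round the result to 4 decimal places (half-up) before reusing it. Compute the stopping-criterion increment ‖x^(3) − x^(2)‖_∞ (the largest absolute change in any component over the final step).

Iteration 1:
  x1 = (1 - (2)·0.0000) / (3) = 0.3333
  x2 = (0 - (4)·0.3333) / (7) = -0.1905
Iteration 2:
  x1 = (1 - (2)·-0.1905) / (3) = 0.4603
  x2 = (0 - (4)·0.4603) / (7) = -0.2630
Iteration 3:
  x1 = (1 - (2)·-0.2630) / (3) = 0.5087
  x2 = (0 - (4)·0.5087) / (7) = -0.2907
Change: (0.0484, -0.0277) → max |·| = 0.0484

0.0484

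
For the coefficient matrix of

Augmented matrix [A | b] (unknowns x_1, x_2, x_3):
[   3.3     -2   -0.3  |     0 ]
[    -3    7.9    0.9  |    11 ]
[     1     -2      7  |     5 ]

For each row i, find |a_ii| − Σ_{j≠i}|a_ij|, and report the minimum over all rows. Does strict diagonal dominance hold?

1

row 1: |3.3| − (2+0.3) = 1
row 2: |7.9| − (3+0.9) = 4
row 3: |7| − (1+2) = 4
minimum over rows = 1 → strictly diagonally dominant (convergence guaranteed)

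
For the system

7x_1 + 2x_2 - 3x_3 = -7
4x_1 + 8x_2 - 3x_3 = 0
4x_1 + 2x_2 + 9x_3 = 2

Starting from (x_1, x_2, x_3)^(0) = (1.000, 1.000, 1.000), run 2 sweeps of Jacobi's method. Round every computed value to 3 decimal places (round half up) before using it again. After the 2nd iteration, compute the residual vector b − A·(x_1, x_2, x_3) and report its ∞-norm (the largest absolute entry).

Iteration 1:
  x_1 = (-7 - (2)·1.000 - (-3)·1.000) / (7) = -0.857
  x_2 = (0 - (4)·1.000 - (-3)·1.000) / (8) = -0.125
  x_3 = (2 - (4)·1.000 - (2)·1.000) / (9) = -0.444
Iteration 2:
  x_1 = (-7 - (2)·-0.125 - (-3)·-0.444) / (7) = -1.155
  x_2 = (0 - (4)·-0.857 - (-3)·-0.444) / (8) = 0.262
  x_3 = (2 - (4)·-0.857 - (2)·-0.125) / (9) = 0.631
Residual b − A·x = (2.454, 4.417, 0.417); ∞-norm = 4.417

4.417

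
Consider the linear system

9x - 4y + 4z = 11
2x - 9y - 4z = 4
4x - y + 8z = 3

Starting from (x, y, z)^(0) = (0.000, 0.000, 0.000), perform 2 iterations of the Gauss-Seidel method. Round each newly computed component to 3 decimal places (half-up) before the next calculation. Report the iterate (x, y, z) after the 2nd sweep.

Iteration 1:
  x = (11 - (-4)·0.000 - (4)·0.000) / (9) = 1.222
  y = (4 - (2)·1.222 - (-4)·0.000) / (-9) = -0.173
  z = (3 - (4)·1.222 - (-1)·-0.173) / (8) = -0.258
Iteration 2:
  x = (11 - (-4)·-0.173 - (4)·-0.258) / (9) = 1.260
  y = (4 - (2)·1.260 - (-4)·-0.258) / (-9) = -0.050
  z = (3 - (4)·1.260 - (-1)·-0.050) / (8) = -0.261

(1.260, -0.050, -0.261)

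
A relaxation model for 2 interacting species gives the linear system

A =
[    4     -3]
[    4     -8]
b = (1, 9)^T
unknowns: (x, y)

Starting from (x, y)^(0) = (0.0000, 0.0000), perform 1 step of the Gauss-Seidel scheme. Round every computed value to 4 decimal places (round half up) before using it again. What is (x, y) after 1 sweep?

(0.2500, -1.0000)

Iteration 1:
  x = (1 - (-3)·0.0000) / (4) = 0.2500
  y = (9 - (4)·0.2500) / (-8) = -1.0000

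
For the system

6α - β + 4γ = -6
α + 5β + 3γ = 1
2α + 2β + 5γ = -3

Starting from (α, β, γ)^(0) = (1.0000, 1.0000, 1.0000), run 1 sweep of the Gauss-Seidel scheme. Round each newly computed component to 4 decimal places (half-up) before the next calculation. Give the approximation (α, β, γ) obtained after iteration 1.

Iteration 1:
  α = (-6 - (-1)·1.0000 - (4)·1.0000) / (6) = -1.5000
  β = (1 - (1)·-1.5000 - (3)·1.0000) / (5) = -0.1000
  γ = (-3 - (2)·-1.5000 - (2)·-0.1000) / (5) = 0.0400

(-1.5000, -0.1000, 0.0400)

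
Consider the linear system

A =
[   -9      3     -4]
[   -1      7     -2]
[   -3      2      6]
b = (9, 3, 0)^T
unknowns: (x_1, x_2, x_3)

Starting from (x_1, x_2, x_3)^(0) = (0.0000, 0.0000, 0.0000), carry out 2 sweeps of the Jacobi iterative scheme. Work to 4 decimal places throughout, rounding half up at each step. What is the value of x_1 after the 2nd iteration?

Iteration 1:
  x_1 = (9 - (3)·0.0000 - (-4)·0.0000) / (-9) = -1.0000
  x_2 = (3 - (-1)·0.0000 - (-2)·0.0000) / (7) = 0.4286
  x_3 = (0 - (-3)·0.0000 - (2)·0.0000) / (6) = 0.0000
Iteration 2:
  x_1 = (9 - (3)·0.4286 - (-4)·0.0000) / (-9) = -0.8571
  x_2 = (3 - (-1)·-1.0000 - (-2)·0.0000) / (7) = 0.2857
  x_3 = (0 - (-3)·-1.0000 - (2)·0.4286) / (6) = -0.6429

-0.8571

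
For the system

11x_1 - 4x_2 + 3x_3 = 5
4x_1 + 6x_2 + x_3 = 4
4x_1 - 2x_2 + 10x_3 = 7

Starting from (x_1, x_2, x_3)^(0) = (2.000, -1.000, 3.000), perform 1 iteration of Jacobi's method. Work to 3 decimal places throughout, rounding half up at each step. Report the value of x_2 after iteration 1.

Iteration 1:
  x_1 = (5 - (-4)·-1.000 - (3)·3.000) / (11) = -0.727
  x_2 = (4 - (4)·2.000 - (1)·3.000) / (6) = -1.167
  x_3 = (7 - (4)·2.000 - (-2)·-1.000) / (10) = -0.300

-1.167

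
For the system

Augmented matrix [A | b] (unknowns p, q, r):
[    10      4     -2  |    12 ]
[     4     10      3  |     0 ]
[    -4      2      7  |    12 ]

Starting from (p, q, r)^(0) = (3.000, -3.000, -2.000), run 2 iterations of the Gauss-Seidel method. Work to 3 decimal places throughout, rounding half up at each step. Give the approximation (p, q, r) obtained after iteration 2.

(1.863, -1.619, 3.241)

Iteration 1:
  p = (12 - (4)·-3.000 - (-2)·-2.000) / (10) = 2.000
  q = (0 - (4)·2.000 - (3)·-2.000) / (10) = -0.200
  r = (12 - (-4)·2.000 - (2)·-0.200) / (7) = 2.914
Iteration 2:
  p = (12 - (4)·-0.200 - (-2)·2.914) / (10) = 1.863
  q = (0 - (4)·1.863 - (3)·2.914) / (10) = -1.619
  r = (12 - (-4)·1.863 - (2)·-1.619) / (7) = 3.241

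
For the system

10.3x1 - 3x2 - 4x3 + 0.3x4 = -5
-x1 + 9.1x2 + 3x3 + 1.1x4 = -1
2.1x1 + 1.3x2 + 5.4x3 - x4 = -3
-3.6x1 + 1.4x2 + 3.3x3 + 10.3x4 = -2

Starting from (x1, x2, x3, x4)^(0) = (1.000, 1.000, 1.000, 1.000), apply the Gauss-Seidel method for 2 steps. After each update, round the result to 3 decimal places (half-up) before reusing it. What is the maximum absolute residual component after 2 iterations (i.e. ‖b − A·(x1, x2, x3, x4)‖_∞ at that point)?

Iteration 1:
  x1 = (-5 - (-3)·1.000 - (-4)·1.000 - (0.3)·1.000) / (10.3) = 0.165
  x2 = (-1 - (-1)·0.165 - (3)·1.000 - (1.1)·1.000) / (9.1) = -0.542
  x3 = (-3 - (2.1)·0.165 - (1.3)·-0.542 - (-1)·1.000) / (5.4) = -0.304
  x4 = (-2 - (-3.6)·0.165 - (1.4)·-0.542 - (3.3)·-0.304) / (10.3) = 0.035
Iteration 2:
  x1 = (-5 - (-3)·-0.542 - (-4)·-0.304 - (0.3)·0.035) / (10.3) = -0.762
  x2 = (-1 - (-1)·-0.762 - (3)·-0.304 - (1.1)·0.035) / (9.1) = -0.098
  x3 = (-3 - (2.1)·-0.762 - (1.3)·-0.098 - (-1)·0.035) / (5.4) = -0.229
  x4 = (-2 - (-3.6)·-0.762 - (1.4)·-0.098 - (3.3)·-0.229) / (10.3) = -0.374
Residual b − A·x = (1.751, 0.228, -0.410, 0.002); ∞-norm = 1.751

1.751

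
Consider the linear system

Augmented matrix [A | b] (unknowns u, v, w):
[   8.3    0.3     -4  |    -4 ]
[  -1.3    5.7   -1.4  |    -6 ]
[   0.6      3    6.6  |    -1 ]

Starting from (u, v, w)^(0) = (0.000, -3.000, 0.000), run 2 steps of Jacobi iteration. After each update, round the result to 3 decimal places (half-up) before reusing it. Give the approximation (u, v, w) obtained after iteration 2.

(0.140, -0.840, 0.361)

Iteration 1:
  u = (-4 - (0.3)·-3.000 - (-4)·0.000) / (8.3) = -0.373
  v = (-6 - (-1.3)·0.000 - (-1.4)·0.000) / (5.7) = -1.053
  w = (-1 - (0.6)·0.000 - (3)·-3.000) / (6.6) = 1.212
Iteration 2:
  u = (-4 - (0.3)·-1.053 - (-4)·1.212) / (8.3) = 0.140
  v = (-6 - (-1.3)·-0.373 - (-1.4)·1.212) / (5.7) = -0.840
  w = (-1 - (0.6)·-0.373 - (3)·-1.053) / (6.6) = 0.361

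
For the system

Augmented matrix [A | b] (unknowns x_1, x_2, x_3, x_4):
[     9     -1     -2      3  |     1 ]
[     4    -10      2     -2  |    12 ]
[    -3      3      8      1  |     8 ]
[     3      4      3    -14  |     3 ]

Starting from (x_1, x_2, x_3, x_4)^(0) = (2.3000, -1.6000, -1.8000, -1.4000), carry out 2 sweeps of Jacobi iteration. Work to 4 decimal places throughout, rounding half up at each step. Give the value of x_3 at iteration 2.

Iteration 1:
  x_1 = (1 - (-1)·-1.6000 - (-2)·-1.8000 - (3)·-1.4000) / (9) = 0.0000
  x_2 = (12 - (4)·2.3000 - (2)·-1.8000 - (-2)·-1.4000) / (-10) = -0.3600
  x_3 = (8 - (-3)·2.3000 - (3)·-1.6000 - (1)·-1.4000) / (8) = 2.6375
  x_4 = (3 - (3)·2.3000 - (4)·-1.6000 - (3)·-1.8000) / (-14) = -0.5643
Iteration 2:
  x_1 = (1 - (-1)·-0.3600 - (-2)·2.6375 - (3)·-0.5643) / (9) = 0.8453
  x_2 = (12 - (4)·0.0000 - (2)·2.6375 - (-2)·-0.5643) / (-10) = -0.5596
  x_3 = (8 - (-3)·0.0000 - (3)·-0.3600 - (1)·-0.5643) / (8) = 1.2055
  x_4 = (3 - (3)·0.0000 - (4)·-0.3600 - (3)·2.6375) / (-14) = 0.2480

1.2055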